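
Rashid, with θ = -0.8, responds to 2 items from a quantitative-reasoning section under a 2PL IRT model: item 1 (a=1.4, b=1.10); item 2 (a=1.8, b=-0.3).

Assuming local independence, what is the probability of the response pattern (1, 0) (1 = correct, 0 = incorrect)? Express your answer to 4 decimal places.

0.0465

P(θ) = 1 / (1 + exp(−a(θ − b)))
P_1 = 1/(1+e^{2.6600}) = 0.0654
P_2 = 1/(1+e^{0.9000}) = 0.2891
L = P_1 × (1−P_2) = 0.0654 × 0.7109 = 0.04648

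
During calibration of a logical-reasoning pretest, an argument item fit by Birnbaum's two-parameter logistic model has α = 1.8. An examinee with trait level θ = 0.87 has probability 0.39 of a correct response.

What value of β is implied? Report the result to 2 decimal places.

P(θ) = 1 / (1 + exp(−α(θ − β)))
logit(0.39) = ln(0.39/0.61) = -0.4473
β = θ − logit/(α) = 0.87 − (-0.4473)/1.8000 = 1.1185

1.12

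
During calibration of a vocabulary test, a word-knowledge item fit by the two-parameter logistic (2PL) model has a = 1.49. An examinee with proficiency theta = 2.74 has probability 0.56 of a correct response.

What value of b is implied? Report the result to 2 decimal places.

2.58

P(theta) = 1 / (1 + exp(−a(theta − b)))
logit(0.56) = ln(0.56/0.44) = 0.2412
b = theta − logit/(a) = 2.74 − 0.2412/1.4900 = 2.5781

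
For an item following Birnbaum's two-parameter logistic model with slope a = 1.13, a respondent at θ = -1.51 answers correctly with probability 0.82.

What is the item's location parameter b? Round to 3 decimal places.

P(θ) = 1 / (1 + exp(−a(θ − b)))
logit(0.82) = ln(0.82/0.18) = 1.5163
b = θ − logit/(a) = -1.51 − 1.5163/1.1300 = -2.8519

-2.852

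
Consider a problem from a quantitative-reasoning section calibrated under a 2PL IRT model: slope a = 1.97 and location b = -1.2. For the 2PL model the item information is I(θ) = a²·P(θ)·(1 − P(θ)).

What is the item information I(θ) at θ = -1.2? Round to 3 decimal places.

P = 1/(1+e^{0.0000}) = 0.5000
P(1−P) = 0.5000 × 0.5000 = 0.2500
I = a² × P(1−P) = 1.97² × 0.2500 = 0.97023

0.970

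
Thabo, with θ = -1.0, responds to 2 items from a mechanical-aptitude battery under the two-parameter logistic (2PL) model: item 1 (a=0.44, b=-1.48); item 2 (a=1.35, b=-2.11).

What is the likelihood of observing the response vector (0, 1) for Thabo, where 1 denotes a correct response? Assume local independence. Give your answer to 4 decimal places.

P(θ) = 1 / (1 + exp(−a(θ − b)))
P_1 = 1/(1+e^{-0.2112}) = 0.5526
P_2 = 1/(1+e^{-1.4985}) = 0.8174
L = (1−P_1) × P_2 = 0.4474 × 0.8174 = 0.36568

0.3657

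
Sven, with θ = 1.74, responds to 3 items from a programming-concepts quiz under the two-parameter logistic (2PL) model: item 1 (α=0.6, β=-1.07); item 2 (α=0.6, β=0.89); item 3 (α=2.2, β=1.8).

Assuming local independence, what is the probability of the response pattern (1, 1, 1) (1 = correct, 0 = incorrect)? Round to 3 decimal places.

0.246

P(θ) = 1 / (1 + exp(−α(θ − β)))
P_1 = 1/(1+e^{-1.6860}) = 0.8437
P_2 = 1/(1+e^{-0.5100}) = 0.6248
P_3 = 1/(1+e^{0.1320}) = 0.4670
L = P_1 × P_2 × P_3 = 0.8437 × 0.6248 × 0.4670 = 0.24620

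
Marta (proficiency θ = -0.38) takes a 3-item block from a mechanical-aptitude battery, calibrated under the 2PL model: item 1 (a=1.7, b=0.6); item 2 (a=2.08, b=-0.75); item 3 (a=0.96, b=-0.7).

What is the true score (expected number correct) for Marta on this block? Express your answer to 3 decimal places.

P(θ) = 1 / (1 + exp(−a(θ − b)))
P_1 = 1/(1+e^{1.6660}) = 0.1590
P_2 = 1/(1+e^{-0.7696}) = 0.6834
P_3 = 1/(1+e^{-0.3072}) = 0.5762
E[score] = 0.1590 + 0.6834 + 0.5762 = 1.4186

1.419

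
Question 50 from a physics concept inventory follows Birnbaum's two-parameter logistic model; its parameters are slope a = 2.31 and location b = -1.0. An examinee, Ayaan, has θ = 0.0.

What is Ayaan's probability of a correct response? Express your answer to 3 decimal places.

P(θ) = 1 / (1 + exp(−a(θ − b)))
Exponent: 2.31 × (0.0 − (-1.0)) = 2.3100
1/(1 + e^{-2.3100}) = 0.9097

0.910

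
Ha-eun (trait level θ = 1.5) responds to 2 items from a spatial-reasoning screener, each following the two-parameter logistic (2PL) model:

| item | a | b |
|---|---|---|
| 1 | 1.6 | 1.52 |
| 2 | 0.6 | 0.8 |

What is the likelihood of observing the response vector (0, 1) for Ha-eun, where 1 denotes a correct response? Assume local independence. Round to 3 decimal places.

0.307

P(θ) = 1 / (1 + exp(−a(θ − b)))
P_1 = 1/(1+e^{0.0320}) = 0.4920
P_2 = 1/(1+e^{-0.4200}) = 0.6035
L = (1−P_1) × P_2 = 0.5080 × 0.6035 = 0.30657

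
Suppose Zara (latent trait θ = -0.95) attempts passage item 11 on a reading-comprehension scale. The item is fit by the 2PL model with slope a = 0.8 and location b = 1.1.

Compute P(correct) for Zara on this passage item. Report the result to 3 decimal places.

P(θ) = 1 / (1 + exp(−a(θ − b)))
Exponent: 0.8 × (-0.95 − 1.1) = -1.6400
1/(1 + e^{1.6400}) = 0.1625

0.162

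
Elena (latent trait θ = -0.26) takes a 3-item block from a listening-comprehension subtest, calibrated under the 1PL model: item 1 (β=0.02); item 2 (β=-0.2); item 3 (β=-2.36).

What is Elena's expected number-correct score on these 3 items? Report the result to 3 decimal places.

1.806

P(θ) = 1 / (1 + exp(−(θ − β)))
P_1 = 1/(1+e^{0.2800}) = 0.4305
P_2 = 1/(1+e^{0.0600}) = 0.4850
P_3 = 1/(1+e^{-2.1000}) = 0.8909
E[score] = 0.4305 + 0.4850 + 0.8909 = 1.8064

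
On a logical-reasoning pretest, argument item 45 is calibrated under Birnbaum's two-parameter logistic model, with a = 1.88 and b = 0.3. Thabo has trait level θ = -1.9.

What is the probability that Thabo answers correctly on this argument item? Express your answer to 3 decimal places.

P(θ) = 1 / (1 + exp(−a(θ − b)))
Exponent: 1.88 × (-1.9 − 0.3) = -4.1360
1/(1 + e^{4.1360}) = 0.0157

0.016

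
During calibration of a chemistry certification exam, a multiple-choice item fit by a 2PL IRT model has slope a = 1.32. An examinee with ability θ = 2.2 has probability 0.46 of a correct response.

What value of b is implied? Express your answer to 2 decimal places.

P(θ) = 1 / (1 + exp(−a(θ − b)))
logit(0.46) = ln(0.46/0.54) = -0.1603
b = θ − logit/(a) = 2.2 − (-0.1603)/1.3200 = 2.3215

2.32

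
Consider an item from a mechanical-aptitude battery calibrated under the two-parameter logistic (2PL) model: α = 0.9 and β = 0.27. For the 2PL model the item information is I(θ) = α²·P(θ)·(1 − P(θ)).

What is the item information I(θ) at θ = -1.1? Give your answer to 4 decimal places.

0.1415

P = 1/(1+e^{1.2330}) = 0.2257
P(1−P) = 0.2257 × 0.7743 = 0.1747
I = α² × P(1−P) = 0.9² × 0.1747 = 0.14154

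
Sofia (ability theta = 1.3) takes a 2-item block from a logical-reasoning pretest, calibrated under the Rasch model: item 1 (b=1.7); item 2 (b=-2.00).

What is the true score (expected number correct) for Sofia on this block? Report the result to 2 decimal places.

1.37

P(theta) = 1 / (1 + exp(−(theta − b)))
P_1 = 1/(1+e^{0.4000}) = 0.4013
P_2 = 1/(1+e^{-3.3000}) = 0.9644
E[score] = 0.4013 + 0.9644 = 1.3657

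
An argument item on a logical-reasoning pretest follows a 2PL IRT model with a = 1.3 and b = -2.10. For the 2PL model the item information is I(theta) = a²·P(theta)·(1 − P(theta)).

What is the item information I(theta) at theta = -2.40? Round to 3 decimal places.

P = 1/(1+e^{0.3900}) = 0.4037
P(1−P) = 0.4037 × 0.5963 = 0.2407
I = a² × P(1−P) = 1.3² × 0.2407 = 0.40683

0.407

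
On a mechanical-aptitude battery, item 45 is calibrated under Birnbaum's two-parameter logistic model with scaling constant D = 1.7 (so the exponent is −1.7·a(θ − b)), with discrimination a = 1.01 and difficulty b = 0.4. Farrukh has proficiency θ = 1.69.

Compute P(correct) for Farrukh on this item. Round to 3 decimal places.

0.902

P(θ) = 1 / (1 + exp(−D·a(θ − b)))
Exponent: 1.7 × 1.01 × (1.69 − 0.4) = 2.2149
1/(1 + e^{-2.2149}) = 0.9016
P = 0.9016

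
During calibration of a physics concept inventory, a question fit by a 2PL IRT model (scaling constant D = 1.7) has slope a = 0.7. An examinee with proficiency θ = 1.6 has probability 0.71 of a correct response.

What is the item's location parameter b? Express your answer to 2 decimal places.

0.85

P(θ) = 1 / (1 + exp(−D·a(θ − b)))
logit(0.71) = ln(0.71/0.29) = 0.8954
b = θ − logit/(1.7·a) = 1.6 − 0.8954/1.1900 = 0.8476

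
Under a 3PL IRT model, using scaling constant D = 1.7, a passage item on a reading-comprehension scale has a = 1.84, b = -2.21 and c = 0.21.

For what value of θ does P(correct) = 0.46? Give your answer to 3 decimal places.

P(θ) = c + (1 − c) · 1 / (1 + exp(−D·a(θ − b)))
Remove guessing floor: (0.46 − 0.21)/(1 − 0.21) = 0.3165
logit = ln(0.3165/0.6835) = -0.7701
θ = b + logit/(1.7·a) = -2.21 + (-0.7701)/3.1280 = -2.4562

-2.456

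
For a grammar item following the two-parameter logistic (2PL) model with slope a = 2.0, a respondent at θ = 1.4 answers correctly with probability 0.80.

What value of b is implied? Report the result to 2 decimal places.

P(θ) = 1 / (1 + exp(−a(θ − b)))
logit(0.80) = ln(0.80/0.20) = 1.3863
b = θ − logit/(a) = 1.4 − 1.3863/2.0000 = 0.7069

0.71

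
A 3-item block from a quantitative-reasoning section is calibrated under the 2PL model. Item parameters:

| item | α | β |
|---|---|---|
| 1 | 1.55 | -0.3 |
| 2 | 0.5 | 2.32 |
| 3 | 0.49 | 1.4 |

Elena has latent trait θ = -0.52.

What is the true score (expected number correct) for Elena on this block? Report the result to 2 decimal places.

P(θ) = 1 / (1 + exp(−α(θ − β)))
P_1 = 1/(1+e^{0.3410}) = 0.4156
P_2 = 1/(1+e^{1.4200}) = 0.1947
P_3 = 1/(1+e^{0.9408}) = 0.2807
E[score] = 0.4156 + 0.1947 + 0.2807 = 0.8910

0.89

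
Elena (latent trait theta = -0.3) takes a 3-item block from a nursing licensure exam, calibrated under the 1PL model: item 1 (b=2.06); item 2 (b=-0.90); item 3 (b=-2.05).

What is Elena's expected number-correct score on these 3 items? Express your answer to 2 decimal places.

P(theta) = 1 / (1 + exp(−(theta − b)))
P_1 = 1/(1+e^{2.3600}) = 0.0863
P_2 = 1/(1+e^{-0.6000}) = 0.6457
P_3 = 1/(1+e^{-1.7500}) = 0.8520
E[score] = 0.0863 + 0.6457 + 0.8520 = 1.5839

1.58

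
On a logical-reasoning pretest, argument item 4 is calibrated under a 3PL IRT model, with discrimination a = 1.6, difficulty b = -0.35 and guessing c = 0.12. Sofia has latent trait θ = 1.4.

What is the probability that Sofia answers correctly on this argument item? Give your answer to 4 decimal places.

0.9496

P(θ) = c + (1 − c) · 1 / (1 + exp(−a(θ − b)))
Exponent: 1.6 × (1.4 − (-0.35)) = 2.8000
1/(1 + e^{-2.8000}) = 0.9427
P = 0.12 + 0.88 × 0.9427 = 0.9496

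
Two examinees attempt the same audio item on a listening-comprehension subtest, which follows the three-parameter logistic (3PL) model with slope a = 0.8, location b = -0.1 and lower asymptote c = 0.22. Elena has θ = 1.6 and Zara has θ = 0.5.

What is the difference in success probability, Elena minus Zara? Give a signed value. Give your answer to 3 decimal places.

0.139

P(θ) = c + (1 − c) · 1 / (1 + exp(−a(θ − b)))
P(Elena) = 0.8407  [exponent 1.3600]
P(Zara) = 0.7018  [exponent 0.4800]
Difference = 0.8407 − 0.7018 = 0.1388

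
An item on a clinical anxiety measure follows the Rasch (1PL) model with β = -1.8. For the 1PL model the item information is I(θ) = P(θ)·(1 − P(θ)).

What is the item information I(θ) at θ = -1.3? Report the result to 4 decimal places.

P = 1/(1+e^{-0.5000}) = 0.6225
P(1−P) = 0.6225 × 0.3775 = 0.2350
I = P(1−P) = 0.23500

0.2350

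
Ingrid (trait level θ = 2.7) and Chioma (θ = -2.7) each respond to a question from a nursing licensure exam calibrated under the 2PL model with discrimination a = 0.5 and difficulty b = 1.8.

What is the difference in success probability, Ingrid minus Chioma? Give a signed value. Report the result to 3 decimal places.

0.515

P(θ) = 1 / (1 + exp(−a(θ − b)))
P(Ingrid) = 0.6106  [exponent 0.4500]
P(Chioma) = 0.0953  [exponent -2.2500]
Difference = 0.6106 − 0.0953 = 0.5153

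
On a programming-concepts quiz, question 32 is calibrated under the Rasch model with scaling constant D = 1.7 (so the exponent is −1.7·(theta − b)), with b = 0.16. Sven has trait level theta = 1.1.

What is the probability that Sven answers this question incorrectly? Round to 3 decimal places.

P(theta) = 1 / (1 + exp(−D·(theta − b)))
Exponent: 1.7 × (1.1 − 0.16) = 1.5980
1/(1 + e^{-1.5980}) = 0.8317
P = 0.8317
P(incorrect) = 1 − 0.8317 = 0.1683

0.168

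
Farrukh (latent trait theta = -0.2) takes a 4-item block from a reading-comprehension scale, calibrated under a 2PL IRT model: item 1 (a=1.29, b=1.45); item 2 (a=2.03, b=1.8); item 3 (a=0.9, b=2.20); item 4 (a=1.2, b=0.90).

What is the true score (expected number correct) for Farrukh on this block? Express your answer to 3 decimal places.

P(theta) = 1 / (1 + exp(−a(theta − b)))
P_1 = 1/(1+e^{2.1285}) = 0.1064
P_2 = 1/(1+e^{4.0600}) = 0.0170
P_3 = 1/(1+e^{2.1600}) = 0.1034
P_4 = 1/(1+e^{1.3200}) = 0.2108
E[score] = 0.1064 + 0.0170 + 0.1034 + 0.2108 = 0.4375

0.438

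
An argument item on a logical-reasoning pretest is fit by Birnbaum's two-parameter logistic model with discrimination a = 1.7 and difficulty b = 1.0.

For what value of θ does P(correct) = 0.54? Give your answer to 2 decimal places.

1.09

P(θ) = 1 / (1 + exp(−a(θ − b)))
logit = ln(0.5400/0.4600) = 0.1603
θ = b + logit/(a) = 1.0 + 0.1603/1.7000 = 1.0943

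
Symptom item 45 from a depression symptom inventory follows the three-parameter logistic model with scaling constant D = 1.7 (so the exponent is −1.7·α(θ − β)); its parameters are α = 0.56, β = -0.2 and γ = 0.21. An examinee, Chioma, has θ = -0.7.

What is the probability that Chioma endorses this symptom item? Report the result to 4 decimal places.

0.5127

P(θ) = γ + (1 − γ) · 1 / (1 + exp(−D·α(θ − β)))
Exponent: 1.7 × 0.56 × (-0.7 − (-0.2)) = -0.4760
1/(1 + e^{0.4760}) = 0.3832
P = 0.21 + 0.79 × 0.3832 = 0.5127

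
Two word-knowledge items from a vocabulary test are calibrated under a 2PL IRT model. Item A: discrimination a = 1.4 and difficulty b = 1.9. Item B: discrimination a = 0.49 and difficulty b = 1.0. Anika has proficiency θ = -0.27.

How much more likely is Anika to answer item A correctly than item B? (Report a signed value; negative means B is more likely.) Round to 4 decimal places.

P(θ) = 1 / (1 + exp(−a(θ − b)))
P_A = 0.0457
P_B = 0.3493
P_A − P_B = -0.3035

-0.3035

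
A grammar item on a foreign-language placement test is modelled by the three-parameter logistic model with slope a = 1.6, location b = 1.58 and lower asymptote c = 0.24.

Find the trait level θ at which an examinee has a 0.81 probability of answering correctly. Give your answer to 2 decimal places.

P(θ) = c + (1 − c) · 1 / (1 + exp(−a(θ − b)))
Remove guessing floor: (0.81 − 0.24)/(1 − 0.24) = 0.7500
logit = ln(0.7500/0.2500) = 1.0986
θ = b + logit/(a) = 1.58 + 1.0986/1.6000 = 2.2666

2.27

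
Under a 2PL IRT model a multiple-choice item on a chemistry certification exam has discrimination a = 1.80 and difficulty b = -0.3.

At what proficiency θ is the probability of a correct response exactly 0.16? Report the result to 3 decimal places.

-1.221

P(θ) = 1 / (1 + exp(−a(θ − b)))
logit = ln(0.1600/0.8400) = -1.6582
θ = b + logit/(a) = -0.3 + (-1.6582)/1.8000 = -1.2212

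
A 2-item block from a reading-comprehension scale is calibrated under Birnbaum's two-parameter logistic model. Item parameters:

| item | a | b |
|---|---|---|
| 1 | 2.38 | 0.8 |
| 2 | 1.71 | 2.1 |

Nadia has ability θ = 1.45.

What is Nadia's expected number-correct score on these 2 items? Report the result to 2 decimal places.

1.07

P(θ) = 1 / (1 + exp(−a(θ − b)))
P_1 = 1/(1+e^{-1.5470}) = 0.8245
P_2 = 1/(1+e^{1.1115}) = 0.2476
E[score] = 0.8245 + 0.2476 = 1.0721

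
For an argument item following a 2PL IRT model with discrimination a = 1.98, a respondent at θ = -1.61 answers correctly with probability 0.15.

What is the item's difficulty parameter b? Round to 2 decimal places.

-0.73

P(θ) = 1 / (1 + exp(−a(θ − b)))
logit(0.15) = ln(0.15/0.85) = -1.7346
b = θ − logit/(a) = -1.61 − (-1.7346)/1.9800 = -0.7339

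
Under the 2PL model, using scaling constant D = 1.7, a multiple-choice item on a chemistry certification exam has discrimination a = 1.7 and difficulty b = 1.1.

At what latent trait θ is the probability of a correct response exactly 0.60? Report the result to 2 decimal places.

P(θ) = 1 / (1 + exp(−D·a(θ − b)))
logit = ln(0.6000/0.4000) = 0.4055
θ = b + logit/(1.7·a) = 1.1 + 0.4055/2.8900 = 1.2403

1.24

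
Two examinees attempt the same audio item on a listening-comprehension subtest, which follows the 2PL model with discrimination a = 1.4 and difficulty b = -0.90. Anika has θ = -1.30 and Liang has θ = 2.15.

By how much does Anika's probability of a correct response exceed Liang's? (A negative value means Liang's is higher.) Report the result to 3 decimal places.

P(θ) = 1 / (1 + exp(−a(θ − b)))
P(Anika) = 0.3635  [exponent -0.5600]
P(Liang) = 0.9862  [exponent 4.2700]
Difference = 0.3635 − 0.9862 = -0.6227

-0.623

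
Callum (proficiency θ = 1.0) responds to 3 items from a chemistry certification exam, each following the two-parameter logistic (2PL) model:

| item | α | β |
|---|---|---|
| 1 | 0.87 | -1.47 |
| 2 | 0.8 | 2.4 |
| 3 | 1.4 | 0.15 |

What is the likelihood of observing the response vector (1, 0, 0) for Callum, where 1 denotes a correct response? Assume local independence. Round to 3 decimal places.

P(θ) = 1 / (1 + exp(−α(θ − β)))
P_1 = 1/(1+e^{-2.1489}) = 0.8956
P_2 = 1/(1+e^{1.1200}) = 0.2460
P_3 = 1/(1+e^{-1.1900}) = 0.7667
L = P_1 × (1−P_2) × (1−P_3) = 0.8956 × 0.7540 × 0.2333 = 0.15751

0.158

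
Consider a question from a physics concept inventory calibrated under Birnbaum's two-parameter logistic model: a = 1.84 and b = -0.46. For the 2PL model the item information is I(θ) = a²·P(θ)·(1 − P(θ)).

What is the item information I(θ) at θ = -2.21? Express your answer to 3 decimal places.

0.125

P = 1/(1+e^{3.2200}) = 0.0384
P(1−P) = 0.0384 × 0.9616 = 0.0369
I = a² × P(1−P) = 1.84² × 0.0369 = 0.12508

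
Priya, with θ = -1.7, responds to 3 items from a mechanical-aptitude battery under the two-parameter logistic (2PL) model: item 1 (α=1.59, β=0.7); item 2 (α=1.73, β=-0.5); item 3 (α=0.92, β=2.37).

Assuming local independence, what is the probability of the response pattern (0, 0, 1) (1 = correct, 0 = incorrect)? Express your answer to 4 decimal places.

0.0201

P(θ) = 1 / (1 + exp(−α(θ − β)))
P_1 = 1/(1+e^{3.8160}) = 0.0215
P_2 = 1/(1+e^{2.0760}) = 0.1115
P_3 = 1/(1+e^{3.7444}) = 0.0231
L = (1−P_1) × (1−P_2) × P_3 = 0.9785 × 0.8885 × 0.0231 = 0.02009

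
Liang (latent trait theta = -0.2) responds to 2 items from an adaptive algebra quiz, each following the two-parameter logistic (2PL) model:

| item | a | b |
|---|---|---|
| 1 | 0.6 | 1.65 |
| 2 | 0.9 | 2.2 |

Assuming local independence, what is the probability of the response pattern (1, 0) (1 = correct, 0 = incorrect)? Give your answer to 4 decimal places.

0.2222

P(theta) = 1 / (1 + exp(−a(theta − b)))
P_1 = 1/(1+e^{1.1100}) = 0.2479
P_2 = 1/(1+e^{2.1600}) = 0.1034
L = P_1 × (1−P_2) = 0.2479 × 0.8966 = 0.22224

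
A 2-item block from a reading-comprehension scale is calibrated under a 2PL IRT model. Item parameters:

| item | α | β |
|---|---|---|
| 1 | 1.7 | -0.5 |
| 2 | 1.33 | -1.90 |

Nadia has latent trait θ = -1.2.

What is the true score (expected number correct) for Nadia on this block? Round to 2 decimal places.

0.95

P(θ) = 1 / (1 + exp(−α(θ − β)))
P_1 = 1/(1+e^{1.1900}) = 0.2333
P_2 = 1/(1+e^{-0.9310}) = 0.7173
E[score] = 0.2333 + 0.7173 = 0.9505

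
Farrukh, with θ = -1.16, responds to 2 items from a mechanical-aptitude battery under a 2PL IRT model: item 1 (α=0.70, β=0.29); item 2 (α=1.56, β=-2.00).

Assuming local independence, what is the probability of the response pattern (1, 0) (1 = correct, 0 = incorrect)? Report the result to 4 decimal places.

0.0565

P(θ) = 1 / (1 + exp(−α(θ − β)))
P_1 = 1/(1+e^{1.0150}) = 0.2660
P_2 = 1/(1+e^{-1.3104}) = 0.7876
L = P_1 × (1−P_2) = 0.2660 × 0.2124 = 0.05650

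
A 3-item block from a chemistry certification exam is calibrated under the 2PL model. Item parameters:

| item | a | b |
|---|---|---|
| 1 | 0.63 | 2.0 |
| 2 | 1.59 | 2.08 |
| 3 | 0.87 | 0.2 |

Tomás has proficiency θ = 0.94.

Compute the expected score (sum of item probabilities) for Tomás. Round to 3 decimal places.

P(θ) = 1 / (1 + exp(−a(θ − b)))
P_1 = 1/(1+e^{0.6678}) = 0.3390
P_2 = 1/(1+e^{1.8126}) = 0.1403
P_3 = 1/(1+e^{-0.6438}) = 0.6556
E[score] = 0.3390 + 0.1403 + 0.6556 = 1.1349

1.135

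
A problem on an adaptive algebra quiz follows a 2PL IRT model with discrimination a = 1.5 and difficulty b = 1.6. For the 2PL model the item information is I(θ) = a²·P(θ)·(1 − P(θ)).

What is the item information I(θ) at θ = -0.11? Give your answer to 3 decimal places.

P = 1/(1+e^{2.5650}) = 0.0714
P(1−P) = 0.0714 × 0.9286 = 0.0663
I = a² × P(1−P) = 1.5² × 0.0663 = 0.14923

0.149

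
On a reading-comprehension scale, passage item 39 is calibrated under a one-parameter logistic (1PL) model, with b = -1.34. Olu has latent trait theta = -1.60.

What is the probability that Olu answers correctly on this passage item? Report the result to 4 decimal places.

P(theta) = 1 / (1 + exp(−(theta − b)))
Exponent: (-1.60 − (-1.34)) = -0.2600
1/(1 + e^{0.2600}) = 0.4354
P = 0.4354

0.4354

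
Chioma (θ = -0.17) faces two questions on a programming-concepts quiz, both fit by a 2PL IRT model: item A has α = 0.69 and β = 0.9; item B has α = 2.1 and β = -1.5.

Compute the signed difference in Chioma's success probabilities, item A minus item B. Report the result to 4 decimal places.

-0.6189

P(θ) = 1 / (1 + exp(−α(θ − β)))
P_A = 0.3234
P_B = 0.9423
P_A − P_B = -0.6189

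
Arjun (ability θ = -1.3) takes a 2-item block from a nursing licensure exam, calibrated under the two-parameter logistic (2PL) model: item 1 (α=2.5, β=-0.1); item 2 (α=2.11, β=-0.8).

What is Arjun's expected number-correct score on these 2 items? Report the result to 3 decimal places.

P(θ) = 1 / (1 + exp(−α(θ − β)))
P_1 = 1/(1+e^{3.0000}) = 0.0474
P_2 = 1/(1+e^{1.0550}) = 0.2583
E[score] = 0.0474 + 0.2583 = 0.3057

0.306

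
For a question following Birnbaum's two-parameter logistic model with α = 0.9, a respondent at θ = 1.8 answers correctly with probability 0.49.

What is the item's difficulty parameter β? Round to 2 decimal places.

P(θ) = 1 / (1 + exp(−α(θ − β)))
logit(0.49) = ln(0.49/0.51) = -0.0400
β = θ − logit/(α) = 1.8 − (-0.0400)/0.9000 = 1.8445

1.84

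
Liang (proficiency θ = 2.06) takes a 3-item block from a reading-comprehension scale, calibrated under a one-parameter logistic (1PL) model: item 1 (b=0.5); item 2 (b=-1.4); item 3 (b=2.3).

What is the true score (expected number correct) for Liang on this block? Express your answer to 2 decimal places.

2.24

P(θ) = 1 / (1 + exp(−(θ − b)))
P_1 = 1/(1+e^{-1.5600}) = 0.8264
P_2 = 1/(1+e^{-3.4600}) = 0.9695
P_3 = 1/(1+e^{0.2400}) = 0.4403
E[score] = 0.8264 + 0.9695 + 0.4403 = 2.2362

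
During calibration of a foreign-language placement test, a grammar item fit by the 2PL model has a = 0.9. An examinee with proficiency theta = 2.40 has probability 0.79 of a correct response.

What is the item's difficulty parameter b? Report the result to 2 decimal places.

0.93

P(theta) = 1 / (1 + exp(−a(theta − b)))
logit(0.79) = ln(0.79/0.21) = 1.3249
b = theta − logit/(a) = 2.40 − 1.3249/0.9000 = 0.9279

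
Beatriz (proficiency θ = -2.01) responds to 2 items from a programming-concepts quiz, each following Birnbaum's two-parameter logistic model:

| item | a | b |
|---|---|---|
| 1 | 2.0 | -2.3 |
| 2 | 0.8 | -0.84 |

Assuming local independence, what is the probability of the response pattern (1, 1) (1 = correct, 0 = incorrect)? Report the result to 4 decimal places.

P(θ) = 1 / (1 + exp(−a(θ − b)))
P_1 = 1/(1+e^{-0.5800}) = 0.6411
P_2 = 1/(1+e^{0.9360}) = 0.2817
L = P_1 × P_2 = 0.6411 × 0.2817 = 0.18059

0.1806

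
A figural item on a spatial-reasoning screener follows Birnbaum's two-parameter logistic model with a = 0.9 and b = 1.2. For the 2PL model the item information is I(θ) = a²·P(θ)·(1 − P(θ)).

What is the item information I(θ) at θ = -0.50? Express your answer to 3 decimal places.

0.119

P = 1/(1+e^{1.5300}) = 0.1780
P(1−P) = 0.1780 × 0.8220 = 0.1463
I = a² × P(1−P) = 0.9² × 0.1463 = 0.11851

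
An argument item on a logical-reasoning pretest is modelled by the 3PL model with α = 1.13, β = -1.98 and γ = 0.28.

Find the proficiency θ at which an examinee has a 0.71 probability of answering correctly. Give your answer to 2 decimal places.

-1.63

P(θ) = γ + (1 − γ) · 1 / (1 + exp(−α(θ − β)))
Remove guessing floor: (0.71 − 0.28)/(1 − 0.28) = 0.5972
logit = ln(0.5972/0.4028) = 0.3939
θ = β + logit/(α) = -1.98 + 0.3939/1.1300 = -1.6314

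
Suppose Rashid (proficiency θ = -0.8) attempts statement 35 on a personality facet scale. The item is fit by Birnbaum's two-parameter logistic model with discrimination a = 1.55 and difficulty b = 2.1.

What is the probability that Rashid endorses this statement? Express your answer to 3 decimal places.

P(θ) = 1 / (1 + exp(−a(θ − b)))
Exponent: 1.55 × (-0.8 − 2.1) = -4.4950
1/(1 + e^{4.4950}) = 0.0110

0.011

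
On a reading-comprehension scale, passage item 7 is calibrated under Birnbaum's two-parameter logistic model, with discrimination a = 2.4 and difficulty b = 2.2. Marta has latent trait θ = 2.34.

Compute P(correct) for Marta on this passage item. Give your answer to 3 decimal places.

0.583

P(θ) = 1 / (1 + exp(−a(θ − b)))
Exponent: 2.4 × (2.34 − 2.2) = 0.3360
1/(1 + e^{-0.3360}) = 0.5832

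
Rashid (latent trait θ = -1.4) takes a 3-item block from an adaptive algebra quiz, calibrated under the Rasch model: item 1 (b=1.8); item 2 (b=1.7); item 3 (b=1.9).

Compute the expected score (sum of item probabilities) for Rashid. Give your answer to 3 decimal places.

P(θ) = 1 / (1 + exp(−(θ − b)))
P_1 = 1/(1+e^{3.2000}) = 0.0392
P_2 = 1/(1+e^{3.1000}) = 0.0431
P_3 = 1/(1+e^{3.3000}) = 0.0356
E[score] = 0.0392 + 0.0431 + 0.0356 = 0.1178

0.118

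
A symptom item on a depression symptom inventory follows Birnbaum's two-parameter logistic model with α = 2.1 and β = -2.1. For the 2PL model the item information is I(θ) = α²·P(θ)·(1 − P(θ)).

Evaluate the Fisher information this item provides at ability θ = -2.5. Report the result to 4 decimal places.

P = 1/(1+e^{0.8400}) = 0.3015
P(1−P) = 0.3015 × 0.6985 = 0.2106
I = α² × P(1−P) = 2.1² × 0.2106 = 0.92880

0.9288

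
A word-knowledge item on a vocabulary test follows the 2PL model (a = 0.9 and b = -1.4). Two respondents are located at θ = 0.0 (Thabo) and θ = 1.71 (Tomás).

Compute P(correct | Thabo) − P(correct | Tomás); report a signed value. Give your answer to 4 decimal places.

-0.1636

P(θ) = 1 / (1 + exp(−a(θ − b)))
P(Thabo) = 0.7790  [exponent 1.2600]
P(Tomás) = 0.9426  [exponent 2.7990]
Difference = 0.7790 − 0.9426 = -0.1636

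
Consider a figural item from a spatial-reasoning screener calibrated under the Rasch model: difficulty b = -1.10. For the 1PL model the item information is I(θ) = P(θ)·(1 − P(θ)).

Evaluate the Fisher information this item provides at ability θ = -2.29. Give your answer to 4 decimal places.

P = 1/(1+e^{1.1900}) = 0.2333
P(1−P) = 0.2333 × 0.7667 = 0.1788
I = P(1−P) = 0.17885

0.1788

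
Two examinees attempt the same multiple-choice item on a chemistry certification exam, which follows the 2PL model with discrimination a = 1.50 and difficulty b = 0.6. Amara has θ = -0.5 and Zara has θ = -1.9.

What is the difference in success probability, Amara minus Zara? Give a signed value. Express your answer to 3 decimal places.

0.138

P(θ) = 1 / (1 + exp(−a(θ − b)))
P(Amara) = 0.1611  [exponent -1.6500]
P(Zara) = 0.0230  [exponent -3.7500]
Difference = 0.1611 − 0.0230 = 0.1381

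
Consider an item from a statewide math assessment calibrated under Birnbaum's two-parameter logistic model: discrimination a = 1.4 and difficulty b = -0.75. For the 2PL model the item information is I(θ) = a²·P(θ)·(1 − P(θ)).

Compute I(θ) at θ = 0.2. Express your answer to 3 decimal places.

0.324

P = 1/(1+e^{-1.3300}) = 0.7908
P(1−P) = 0.7908 × 0.2092 = 0.1654
I = a² × P(1−P) = 1.4² × 0.1654 = 0.32421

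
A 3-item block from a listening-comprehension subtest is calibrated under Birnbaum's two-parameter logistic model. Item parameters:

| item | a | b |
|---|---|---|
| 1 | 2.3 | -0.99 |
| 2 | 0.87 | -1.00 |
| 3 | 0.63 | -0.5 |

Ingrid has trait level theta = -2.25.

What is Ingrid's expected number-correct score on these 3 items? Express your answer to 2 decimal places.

0.55

P(theta) = 1 / (1 + exp(−a(theta − b)))
P_1 = 1/(1+e^{2.8980}) = 0.0523
P_2 = 1/(1+e^{1.0875}) = 0.2521
P_3 = 1/(1+e^{1.1025}) = 0.2493
E[score] = 0.0523 + 0.2521 + 0.2493 = 0.5536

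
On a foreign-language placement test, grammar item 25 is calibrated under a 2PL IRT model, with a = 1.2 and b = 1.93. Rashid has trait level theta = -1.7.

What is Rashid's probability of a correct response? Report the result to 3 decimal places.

0.013

P(theta) = 1 / (1 + exp(−a(theta − b)))
Exponent: 1.2 × (-1.7 − 1.93) = -4.3560
1/(1 + e^{4.3560}) = 0.0127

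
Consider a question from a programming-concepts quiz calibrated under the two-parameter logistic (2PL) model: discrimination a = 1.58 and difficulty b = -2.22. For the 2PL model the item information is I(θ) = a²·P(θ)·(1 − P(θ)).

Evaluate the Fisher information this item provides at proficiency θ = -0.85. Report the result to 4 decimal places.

0.2306

P = 1/(1+e^{-2.1646}) = 0.8970
P(1−P) = 0.8970 × 0.1030 = 0.0924
I = a² × P(1−P) = 1.58² × 0.0924 = 0.23059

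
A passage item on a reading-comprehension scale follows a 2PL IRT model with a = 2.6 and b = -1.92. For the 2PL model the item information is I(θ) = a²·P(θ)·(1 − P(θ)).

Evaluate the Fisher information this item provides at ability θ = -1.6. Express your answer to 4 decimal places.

P = 1/(1+e^{-0.8320}) = 0.6968
P(1−P) = 0.6968 × 0.3032 = 0.2113
I = a² × P(1−P) = 2.6² × 0.2113 = 1.42824

1.4282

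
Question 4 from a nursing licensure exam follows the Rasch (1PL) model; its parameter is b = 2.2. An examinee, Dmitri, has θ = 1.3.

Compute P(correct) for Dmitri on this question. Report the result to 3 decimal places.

0.289

P(θ) = 1 / (1 + exp(−(θ − b)))
Exponent: (1.3 − 2.2) = -0.9000
1/(1 + e^{0.9000}) = 0.2891
P = 0.2891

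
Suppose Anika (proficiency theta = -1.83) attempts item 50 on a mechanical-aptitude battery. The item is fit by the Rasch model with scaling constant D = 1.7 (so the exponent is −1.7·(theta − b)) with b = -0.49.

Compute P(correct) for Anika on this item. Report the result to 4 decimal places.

0.0930

P(theta) = 1 / (1 + exp(−D·(theta − b)))
Exponent: 1.7 × (-1.83 − (-0.49)) = -2.2780
1/(1 + e^{2.2780}) = 0.0930
P = 0.0930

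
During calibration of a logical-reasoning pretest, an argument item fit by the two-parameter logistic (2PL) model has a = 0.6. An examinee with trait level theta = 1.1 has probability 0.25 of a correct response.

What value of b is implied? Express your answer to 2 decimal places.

2.93

P(theta) = 1 / (1 + exp(−a(theta − b)))
logit(0.25) = ln(0.25/0.75) = -1.0986
b = theta − logit/(a) = 1.1 − (-1.0986)/0.6000 = 2.9310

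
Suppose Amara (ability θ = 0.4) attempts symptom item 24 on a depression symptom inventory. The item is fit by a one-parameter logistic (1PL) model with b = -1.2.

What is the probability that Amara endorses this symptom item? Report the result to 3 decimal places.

P(θ) = 1 / (1 + exp(−(θ − b)))
Exponent: (0.4 − (-1.2)) = 1.6000
1/(1 + e^{-1.6000}) = 0.8320
P = 0.8320

0.832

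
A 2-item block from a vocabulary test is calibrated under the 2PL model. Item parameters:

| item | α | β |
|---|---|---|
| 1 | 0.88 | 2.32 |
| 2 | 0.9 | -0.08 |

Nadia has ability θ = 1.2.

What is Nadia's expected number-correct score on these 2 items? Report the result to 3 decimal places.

P(θ) = 1 / (1 + exp(−α(θ − β)))
P_1 = 1/(1+e^{0.9856}) = 0.2718
P_2 = 1/(1+e^{-1.1520}) = 0.7599
E[score] = 0.2718 + 0.7599 = 1.0317

1.032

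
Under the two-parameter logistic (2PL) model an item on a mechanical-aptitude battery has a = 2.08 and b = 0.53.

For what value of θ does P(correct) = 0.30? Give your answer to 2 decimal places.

P(θ) = 1 / (1 + exp(−a(θ − b)))
logit = ln(0.3000/0.7000) = -0.8473
θ = b + logit/(a) = 0.53 + (-0.8473)/2.0800 = 0.1226

0.12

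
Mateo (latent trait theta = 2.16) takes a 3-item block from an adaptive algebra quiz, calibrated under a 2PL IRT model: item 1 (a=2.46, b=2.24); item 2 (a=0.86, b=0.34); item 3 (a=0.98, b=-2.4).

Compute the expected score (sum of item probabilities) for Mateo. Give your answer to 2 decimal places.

2.27

P(theta) = 1 / (1 + exp(−a(theta − b)))
P_1 = 1/(1+e^{0.1968}) = 0.4510
P_2 = 1/(1+e^{-1.5652}) = 0.8271
P_3 = 1/(1+e^{-4.4688}) = 0.9887
E[score] = 0.4510 + 0.8271 + 0.9887 = 2.2667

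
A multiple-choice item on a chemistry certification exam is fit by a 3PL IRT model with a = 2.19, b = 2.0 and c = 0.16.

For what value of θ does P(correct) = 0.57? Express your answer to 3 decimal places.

P(θ) = c + (1 − c) · 1 / (1 + exp(−a(θ − b)))
Remove guessing floor: (0.57 − 0.16)/(1 − 0.16) = 0.4881
logit = ln(0.4881/0.5119) = -0.0476
θ = b + logit/(a) = 2.0 + (-0.0476)/2.1900 = 1.9783

1.978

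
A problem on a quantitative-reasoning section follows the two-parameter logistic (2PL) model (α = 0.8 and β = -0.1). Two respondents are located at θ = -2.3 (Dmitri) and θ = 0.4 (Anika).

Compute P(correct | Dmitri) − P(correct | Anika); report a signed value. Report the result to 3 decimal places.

-0.452

P(θ) = 1 / (1 + exp(−α(θ − β)))
P(Dmitri) = 0.1468  [exponent -1.7600]
P(Anika) = 0.5987  [exponent 0.4000]
Difference = 0.1468 − 0.5987 = -0.4519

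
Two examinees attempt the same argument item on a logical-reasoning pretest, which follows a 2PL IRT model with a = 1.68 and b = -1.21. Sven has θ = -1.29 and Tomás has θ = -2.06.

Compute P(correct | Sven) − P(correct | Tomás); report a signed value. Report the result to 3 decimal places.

P(θ) = 1 / (1 + exp(−a(θ − b)))
P(Sven) = 0.4665  [exponent -0.1344]
P(Tomás) = 0.1934  [exponent -1.4280]
Difference = 0.4665 − 0.1934 = 0.2730

0.273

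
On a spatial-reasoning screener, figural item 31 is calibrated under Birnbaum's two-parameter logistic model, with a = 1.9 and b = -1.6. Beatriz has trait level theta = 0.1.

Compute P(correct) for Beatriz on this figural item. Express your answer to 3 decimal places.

0.962

P(theta) = 1 / (1 + exp(−a(theta − b)))
Exponent: 1.9 × (0.1 − (-1.6)) = 3.2300
1/(1 + e^{-3.2300}) = 0.9619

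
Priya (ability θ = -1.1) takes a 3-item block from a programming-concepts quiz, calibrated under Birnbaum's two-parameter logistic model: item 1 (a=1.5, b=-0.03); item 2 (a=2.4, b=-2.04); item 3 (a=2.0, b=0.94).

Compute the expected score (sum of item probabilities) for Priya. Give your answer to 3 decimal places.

P(θ) = 1 / (1 + exp(−a(θ − b)))
P_1 = 1/(1+e^{1.6050}) = 0.1673
P_2 = 1/(1+e^{-2.2560}) = 0.9052
P_3 = 1/(1+e^{4.0800}) = 0.0166
E[score] = 0.1673 + 0.9052 + 0.0166 = 1.0891

1.089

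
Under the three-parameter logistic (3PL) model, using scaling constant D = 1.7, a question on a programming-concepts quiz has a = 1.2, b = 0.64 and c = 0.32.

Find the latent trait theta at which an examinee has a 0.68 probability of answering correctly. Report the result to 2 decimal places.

0.70

P(theta) = c + (1 − c) · 1 / (1 + exp(−D·a(theta − b)))
Remove guessing floor: (0.68 − 0.32)/(1 − 0.32) = 0.5294
logit = ln(0.5294/0.4706) = 0.1178
theta = b + logit/(1.7·a) = 0.64 + 0.1178/2.0400 = 0.6977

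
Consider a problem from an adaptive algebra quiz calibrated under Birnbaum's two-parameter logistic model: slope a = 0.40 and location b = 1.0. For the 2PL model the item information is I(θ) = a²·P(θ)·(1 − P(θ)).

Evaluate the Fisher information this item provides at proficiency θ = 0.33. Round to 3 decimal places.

P = 1/(1+e^{0.2680}) = 0.4334
P(1−P) = 0.4334 × 0.5666 = 0.2456
I = a² × P(1−P) = 0.40² × 0.2456 = 0.03929

0.039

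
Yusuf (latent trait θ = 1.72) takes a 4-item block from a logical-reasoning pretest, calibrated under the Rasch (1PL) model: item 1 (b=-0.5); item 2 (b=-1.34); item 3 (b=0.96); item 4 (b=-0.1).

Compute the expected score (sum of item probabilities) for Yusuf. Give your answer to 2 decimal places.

P(θ) = 1 / (1 + exp(−(θ − b)))
P_1 = 1/(1+e^{-2.2200}) = 0.9020
P_2 = 1/(1+e^{-3.0600}) = 0.9552
P_3 = 1/(1+e^{-0.7600}) = 0.6814
P_4 = 1/(1+e^{-1.8200}) = 0.8606
E[score] = 0.9020 + 0.9552 + 0.6814 + 0.8606 = 3.3992

3.40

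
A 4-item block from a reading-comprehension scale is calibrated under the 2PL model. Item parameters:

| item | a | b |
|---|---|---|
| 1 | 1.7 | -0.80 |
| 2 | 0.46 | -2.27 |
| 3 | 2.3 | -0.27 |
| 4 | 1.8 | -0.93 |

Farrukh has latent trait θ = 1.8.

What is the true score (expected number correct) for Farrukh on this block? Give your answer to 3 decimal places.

3.839

P(θ) = 1 / (1 + exp(−a(θ − b)))
P_1 = 1/(1+e^{-4.4200}) = 0.9881
P_2 = 1/(1+e^{-1.8722}) = 0.8667
P_3 = 1/(1+e^{-4.7610}) = 0.9915
P_4 = 1/(1+e^{-4.9140}) = 0.9927
E[score] = 0.9881 + 0.8667 + 0.9915 + 0.9927 = 3.8390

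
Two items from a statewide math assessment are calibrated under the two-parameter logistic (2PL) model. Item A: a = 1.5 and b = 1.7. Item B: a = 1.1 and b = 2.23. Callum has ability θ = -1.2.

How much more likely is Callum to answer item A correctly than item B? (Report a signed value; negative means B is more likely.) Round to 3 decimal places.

-0.010

P(θ) = 1 / (1 + exp(−a(θ − b)))
P_A = 0.0127
P_B = 0.0225
P_A − P_B = -0.0097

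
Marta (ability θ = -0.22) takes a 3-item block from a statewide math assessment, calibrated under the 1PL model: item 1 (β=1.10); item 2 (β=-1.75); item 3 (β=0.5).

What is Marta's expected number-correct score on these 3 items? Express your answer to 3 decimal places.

1.360

P(θ) = 1 / (1 + exp(−(θ − β)))
P_1 = 1/(1+e^{1.3200}) = 0.2108
P_2 = 1/(1+e^{-1.5300}) = 0.8220
P_3 = 1/(1+e^{0.7200}) = 0.3274
E[score] = 0.2108 + 0.8220 + 0.3274 = 1.3602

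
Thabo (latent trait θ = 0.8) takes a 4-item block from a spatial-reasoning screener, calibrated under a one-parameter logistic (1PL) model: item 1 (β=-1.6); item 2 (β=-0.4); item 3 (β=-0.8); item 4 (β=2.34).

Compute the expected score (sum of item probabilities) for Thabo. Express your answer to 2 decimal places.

P(θ) = 1 / (1 + exp(−(θ − β)))
P_1 = 1/(1+e^{-2.4000}) = 0.9168
P_2 = 1/(1+e^{-1.2000}) = 0.7685
P_3 = 1/(1+e^{-1.6000}) = 0.8320
P_4 = 1/(1+e^{1.5400}) = 0.1765
E[score] = 0.9168 + 0.7685 + 0.8320 + 0.1765 = 2.6939

2.69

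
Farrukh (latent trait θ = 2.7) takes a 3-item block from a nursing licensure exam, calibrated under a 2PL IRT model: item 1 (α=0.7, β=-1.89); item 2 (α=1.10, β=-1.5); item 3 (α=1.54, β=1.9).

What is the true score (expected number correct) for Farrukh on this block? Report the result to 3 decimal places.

2.726

P(θ) = 1 / (1 + exp(−α(θ − β)))
P_1 = 1/(1+e^{-3.2130}) = 0.9613
P_2 = 1/(1+e^{-4.6200}) = 0.9902
P_3 = 1/(1+e^{-1.2320}) = 0.7742
E[score] = 0.9613 + 0.9902 + 0.7742 = 2.7257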